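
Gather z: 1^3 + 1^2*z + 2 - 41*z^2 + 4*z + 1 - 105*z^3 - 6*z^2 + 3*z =-105*z^3 - 47*z^2 + 8*z + 4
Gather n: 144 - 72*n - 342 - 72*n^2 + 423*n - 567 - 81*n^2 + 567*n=-153*n^2 + 918*n - 765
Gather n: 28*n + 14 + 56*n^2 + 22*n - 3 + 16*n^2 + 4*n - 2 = 72*n^2 + 54*n + 9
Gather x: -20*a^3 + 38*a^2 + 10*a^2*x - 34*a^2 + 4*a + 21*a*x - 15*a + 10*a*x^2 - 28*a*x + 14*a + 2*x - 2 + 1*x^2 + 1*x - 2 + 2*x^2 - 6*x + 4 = -20*a^3 + 4*a^2 + 3*a + x^2*(10*a + 3) + x*(10*a^2 - 7*a - 3)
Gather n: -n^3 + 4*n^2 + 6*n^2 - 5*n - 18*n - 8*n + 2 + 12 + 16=-n^3 + 10*n^2 - 31*n + 30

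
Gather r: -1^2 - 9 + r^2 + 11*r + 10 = r^2 + 11*r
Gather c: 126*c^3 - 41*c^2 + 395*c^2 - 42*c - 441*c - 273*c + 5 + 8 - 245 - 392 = 126*c^3 + 354*c^2 - 756*c - 624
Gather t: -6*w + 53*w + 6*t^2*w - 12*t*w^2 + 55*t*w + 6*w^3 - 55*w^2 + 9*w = 6*t^2*w + t*(-12*w^2 + 55*w) + 6*w^3 - 55*w^2 + 56*w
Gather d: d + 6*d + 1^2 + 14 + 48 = 7*d + 63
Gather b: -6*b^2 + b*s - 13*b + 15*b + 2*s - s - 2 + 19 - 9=-6*b^2 + b*(s + 2) + s + 8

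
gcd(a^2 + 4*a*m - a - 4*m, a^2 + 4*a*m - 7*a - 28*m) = a + 4*m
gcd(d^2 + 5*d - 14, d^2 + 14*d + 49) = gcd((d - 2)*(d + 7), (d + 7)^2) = d + 7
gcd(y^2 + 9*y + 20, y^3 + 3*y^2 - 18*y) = 1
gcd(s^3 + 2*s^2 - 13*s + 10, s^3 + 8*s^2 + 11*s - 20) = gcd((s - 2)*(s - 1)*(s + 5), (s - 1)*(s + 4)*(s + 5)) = s^2 + 4*s - 5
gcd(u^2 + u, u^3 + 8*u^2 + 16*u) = u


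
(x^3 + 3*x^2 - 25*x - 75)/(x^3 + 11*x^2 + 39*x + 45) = (x - 5)/(x + 3)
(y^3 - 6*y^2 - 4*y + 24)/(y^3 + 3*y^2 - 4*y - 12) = (y - 6)/(y + 3)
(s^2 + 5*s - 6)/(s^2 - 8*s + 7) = (s + 6)/(s - 7)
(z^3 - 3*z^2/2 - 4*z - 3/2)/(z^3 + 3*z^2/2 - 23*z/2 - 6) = (z + 1)/(z + 4)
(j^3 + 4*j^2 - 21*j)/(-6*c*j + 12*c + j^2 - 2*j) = j*(-j^2 - 4*j + 21)/(6*c*j - 12*c - j^2 + 2*j)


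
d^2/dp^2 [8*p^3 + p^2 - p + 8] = 48*p + 2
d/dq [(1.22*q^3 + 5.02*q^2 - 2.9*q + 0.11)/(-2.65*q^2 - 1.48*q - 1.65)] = (-3.233*q^4 - 3.6112*q^3 - 21.1536*q^2 - 15.983*q + 4.9478)/(7.0225*q^4 + 7.844*q^3 + 10.9354*q^2 + 4.884*q + 2.7225)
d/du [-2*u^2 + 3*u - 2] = 3 - 4*u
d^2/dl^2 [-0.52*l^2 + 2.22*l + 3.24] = -1.04000000000000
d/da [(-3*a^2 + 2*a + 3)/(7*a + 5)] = (-21*a^2 - 30*a - 11)/(49*a^2 + 70*a + 25)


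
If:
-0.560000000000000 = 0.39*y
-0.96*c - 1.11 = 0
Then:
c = -1.16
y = -1.44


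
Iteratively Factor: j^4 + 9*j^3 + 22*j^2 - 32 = (j + 2)*(j^3 + 7*j^2 + 8*j - 16) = (j + 2)*(j + 4)*(j^2 + 3*j - 4) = (j + 2)*(j + 4)^2*(j - 1)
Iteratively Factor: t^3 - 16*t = (t - 4)*(t^2 + 4*t) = (t - 4)*(t + 4)*(t)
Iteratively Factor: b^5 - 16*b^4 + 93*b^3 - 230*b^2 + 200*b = (b - 5)*(b^4 - 11*b^3 + 38*b^2 - 40*b) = (b - 5)*(b - 4)*(b^3 - 7*b^2 + 10*b) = b*(b - 5)*(b - 4)*(b^2 - 7*b + 10) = b*(b - 5)*(b - 4)*(b - 2)*(b - 5)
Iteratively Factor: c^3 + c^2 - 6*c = (c + 3)*(c^2 - 2*c) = (c - 2)*(c + 3)*(c)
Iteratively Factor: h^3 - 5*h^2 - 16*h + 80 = (h - 4)*(h^2 - h - 20) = (h - 5)*(h - 4)*(h + 4)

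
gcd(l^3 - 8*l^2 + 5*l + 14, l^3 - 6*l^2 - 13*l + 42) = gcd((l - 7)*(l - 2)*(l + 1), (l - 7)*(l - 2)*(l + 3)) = l^2 - 9*l + 14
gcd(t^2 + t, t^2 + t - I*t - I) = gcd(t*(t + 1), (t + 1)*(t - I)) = t + 1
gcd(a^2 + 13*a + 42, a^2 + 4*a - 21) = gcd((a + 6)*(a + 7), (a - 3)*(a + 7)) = a + 7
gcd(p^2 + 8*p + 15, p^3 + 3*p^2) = p + 3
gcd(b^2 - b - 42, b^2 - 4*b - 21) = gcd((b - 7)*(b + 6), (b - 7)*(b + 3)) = b - 7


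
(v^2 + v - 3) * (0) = 0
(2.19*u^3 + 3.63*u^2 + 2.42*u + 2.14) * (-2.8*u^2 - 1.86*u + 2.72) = -6.132*u^5 - 14.2374*u^4 - 7.571*u^3 - 0.6196*u^2 + 2.602*u + 5.8208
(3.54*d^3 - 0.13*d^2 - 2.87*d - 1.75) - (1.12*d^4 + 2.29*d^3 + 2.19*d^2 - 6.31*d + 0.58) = -1.12*d^4 + 1.25*d^3 - 2.32*d^2 + 3.44*d - 2.33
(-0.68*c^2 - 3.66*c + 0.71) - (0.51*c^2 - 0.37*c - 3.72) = -1.19*c^2 - 3.29*c + 4.43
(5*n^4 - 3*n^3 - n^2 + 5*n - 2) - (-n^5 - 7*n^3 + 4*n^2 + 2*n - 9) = n^5 + 5*n^4 + 4*n^3 - 5*n^2 + 3*n + 7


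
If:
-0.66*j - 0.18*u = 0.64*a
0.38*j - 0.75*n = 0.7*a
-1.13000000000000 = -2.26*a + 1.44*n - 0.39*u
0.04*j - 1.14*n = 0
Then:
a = -0.55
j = -1.09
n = -0.04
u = 5.94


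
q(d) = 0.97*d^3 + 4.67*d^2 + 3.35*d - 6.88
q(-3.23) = -1.67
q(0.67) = -2.25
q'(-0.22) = 1.44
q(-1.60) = -4.26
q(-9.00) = -365.89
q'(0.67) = 10.91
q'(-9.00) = 155.00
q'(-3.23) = 3.54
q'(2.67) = 49.03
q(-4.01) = -7.77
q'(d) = 2.91*d^2 + 9.34*d + 3.35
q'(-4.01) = 12.69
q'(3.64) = 75.90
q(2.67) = 53.82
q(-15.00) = -2280.13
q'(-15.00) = 518.00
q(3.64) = 113.97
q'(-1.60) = -4.14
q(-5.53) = -46.63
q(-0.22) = -7.40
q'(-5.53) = 40.69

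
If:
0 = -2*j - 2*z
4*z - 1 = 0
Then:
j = -1/4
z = 1/4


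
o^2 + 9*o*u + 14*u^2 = (o + 2*u)*(o + 7*u)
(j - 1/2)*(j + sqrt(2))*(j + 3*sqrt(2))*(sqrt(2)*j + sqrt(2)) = sqrt(2)*j^4 + sqrt(2)*j^3/2 + 8*j^3 + 4*j^2 + 11*sqrt(2)*j^2/2 - 4*j + 3*sqrt(2)*j - 3*sqrt(2)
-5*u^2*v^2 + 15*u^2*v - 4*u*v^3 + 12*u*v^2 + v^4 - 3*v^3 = v*(-5*u + v)*(u + v)*(v - 3)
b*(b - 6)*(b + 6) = b^3 - 36*b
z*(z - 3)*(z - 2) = z^3 - 5*z^2 + 6*z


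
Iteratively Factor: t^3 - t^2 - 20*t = (t + 4)*(t^2 - 5*t) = (t - 5)*(t + 4)*(t)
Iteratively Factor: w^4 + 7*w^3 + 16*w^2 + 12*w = (w)*(w^3 + 7*w^2 + 16*w + 12) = w*(w + 3)*(w^2 + 4*w + 4) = w*(w + 2)*(w + 3)*(w + 2)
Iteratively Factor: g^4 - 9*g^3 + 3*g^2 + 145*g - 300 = (g + 4)*(g^3 - 13*g^2 + 55*g - 75) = (g - 3)*(g + 4)*(g^2 - 10*g + 25) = (g - 5)*(g - 3)*(g + 4)*(g - 5)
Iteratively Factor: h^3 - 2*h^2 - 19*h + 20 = (h - 5)*(h^2 + 3*h - 4) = (h - 5)*(h + 4)*(h - 1)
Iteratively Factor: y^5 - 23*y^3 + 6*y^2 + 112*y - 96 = (y + 3)*(y^4 - 3*y^3 - 14*y^2 + 48*y - 32) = (y - 1)*(y + 3)*(y^3 - 2*y^2 - 16*y + 32) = (y - 4)*(y - 1)*(y + 3)*(y^2 + 2*y - 8) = (y - 4)*(y - 2)*(y - 1)*(y + 3)*(y + 4)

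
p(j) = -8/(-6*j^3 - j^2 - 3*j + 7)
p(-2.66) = -0.07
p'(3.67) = -0.02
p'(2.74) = -0.07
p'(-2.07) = -0.16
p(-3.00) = -0.05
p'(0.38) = -1.75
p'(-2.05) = -0.16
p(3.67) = 0.03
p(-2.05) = -0.13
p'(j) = -8*(18*j^2 + 2*j + 3)/(-6*j^3 - j^2 - 3*j + 7)^2 = 8*(-18*j^2 - 2*j - 3)/(6*j^3 + j^2 + 3*j - 7)^2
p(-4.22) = -0.02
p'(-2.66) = -0.07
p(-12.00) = 0.00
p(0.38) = -1.49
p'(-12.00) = 0.00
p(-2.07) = -0.13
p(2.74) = 0.06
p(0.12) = -1.21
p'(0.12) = -0.64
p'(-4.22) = -0.01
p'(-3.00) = -0.04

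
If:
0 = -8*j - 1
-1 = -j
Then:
No Solution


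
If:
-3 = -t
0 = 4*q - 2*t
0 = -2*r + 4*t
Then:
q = 3/2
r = 6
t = 3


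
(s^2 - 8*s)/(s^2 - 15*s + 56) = s/(s - 7)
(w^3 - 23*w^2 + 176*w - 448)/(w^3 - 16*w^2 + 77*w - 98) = (w^2 - 16*w + 64)/(w^2 - 9*w + 14)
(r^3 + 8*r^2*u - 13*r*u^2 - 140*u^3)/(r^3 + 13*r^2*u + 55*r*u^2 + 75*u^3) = (r^2 + 3*r*u - 28*u^2)/(r^2 + 8*r*u + 15*u^2)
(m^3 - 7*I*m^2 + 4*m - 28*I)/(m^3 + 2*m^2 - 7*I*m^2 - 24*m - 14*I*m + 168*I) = (m^2 + 4)/(m^2 + 2*m - 24)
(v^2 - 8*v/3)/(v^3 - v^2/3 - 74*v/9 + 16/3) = 3*v/(3*v^2 + 7*v - 6)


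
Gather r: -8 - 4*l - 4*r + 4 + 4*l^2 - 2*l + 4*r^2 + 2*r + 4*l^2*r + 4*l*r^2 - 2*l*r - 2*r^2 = 4*l^2 - 6*l + r^2*(4*l + 2) + r*(4*l^2 - 2*l - 2) - 4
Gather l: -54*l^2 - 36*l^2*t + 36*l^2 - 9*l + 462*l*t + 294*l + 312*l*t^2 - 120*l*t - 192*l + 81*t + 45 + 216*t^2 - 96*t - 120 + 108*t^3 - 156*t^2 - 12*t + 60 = l^2*(-36*t - 18) + l*(312*t^2 + 342*t + 93) + 108*t^3 + 60*t^2 - 27*t - 15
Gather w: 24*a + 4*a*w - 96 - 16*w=24*a + w*(4*a - 16) - 96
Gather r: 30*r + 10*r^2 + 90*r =10*r^2 + 120*r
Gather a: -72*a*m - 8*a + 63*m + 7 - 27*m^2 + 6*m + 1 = a*(-72*m - 8) - 27*m^2 + 69*m + 8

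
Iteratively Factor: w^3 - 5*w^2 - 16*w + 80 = (w - 5)*(w^2 - 16) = (w - 5)*(w + 4)*(w - 4)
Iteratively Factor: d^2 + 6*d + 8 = (d + 2)*(d + 4)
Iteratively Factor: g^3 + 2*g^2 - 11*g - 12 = (g - 3)*(g^2 + 5*g + 4) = (g - 3)*(g + 1)*(g + 4)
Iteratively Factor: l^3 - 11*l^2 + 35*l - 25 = (l - 5)*(l^2 - 6*l + 5) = (l - 5)*(l - 1)*(l - 5)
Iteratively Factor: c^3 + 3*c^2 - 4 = (c + 2)*(c^2 + c - 2) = (c + 2)^2*(c - 1)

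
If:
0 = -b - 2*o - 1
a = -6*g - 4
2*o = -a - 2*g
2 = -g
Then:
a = 8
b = 3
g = -2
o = -2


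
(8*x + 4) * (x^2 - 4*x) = 8*x^3 - 28*x^2 - 16*x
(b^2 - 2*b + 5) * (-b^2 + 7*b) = -b^4 + 9*b^3 - 19*b^2 + 35*b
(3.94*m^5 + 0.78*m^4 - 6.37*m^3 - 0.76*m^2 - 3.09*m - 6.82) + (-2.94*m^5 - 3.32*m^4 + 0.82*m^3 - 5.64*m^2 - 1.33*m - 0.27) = 1.0*m^5 - 2.54*m^4 - 5.55*m^3 - 6.4*m^2 - 4.42*m - 7.09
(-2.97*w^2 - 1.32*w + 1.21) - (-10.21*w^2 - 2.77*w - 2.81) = 7.24*w^2 + 1.45*w + 4.02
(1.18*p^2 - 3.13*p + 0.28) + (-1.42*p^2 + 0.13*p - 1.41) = -0.24*p^2 - 3.0*p - 1.13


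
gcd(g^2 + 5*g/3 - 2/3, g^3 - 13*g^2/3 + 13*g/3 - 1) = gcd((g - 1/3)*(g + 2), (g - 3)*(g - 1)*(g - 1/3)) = g - 1/3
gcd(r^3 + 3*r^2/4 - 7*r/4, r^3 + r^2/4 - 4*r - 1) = 1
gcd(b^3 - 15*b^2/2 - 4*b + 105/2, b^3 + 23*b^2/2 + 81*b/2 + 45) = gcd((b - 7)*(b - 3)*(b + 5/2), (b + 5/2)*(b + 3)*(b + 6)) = b + 5/2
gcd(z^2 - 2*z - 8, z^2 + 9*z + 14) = z + 2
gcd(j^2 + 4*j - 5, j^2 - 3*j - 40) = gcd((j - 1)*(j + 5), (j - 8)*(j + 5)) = j + 5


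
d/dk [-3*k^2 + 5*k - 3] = 5 - 6*k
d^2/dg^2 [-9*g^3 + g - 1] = -54*g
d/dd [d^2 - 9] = 2*d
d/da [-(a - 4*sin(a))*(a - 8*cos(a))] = -(a - 4*sin(a))*(8*sin(a) + 1) + (a - 8*cos(a))*(4*cos(a) - 1)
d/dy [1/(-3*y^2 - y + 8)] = (6*y + 1)/(3*y^2 + y - 8)^2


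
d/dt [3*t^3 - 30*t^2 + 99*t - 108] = 9*t^2 - 60*t + 99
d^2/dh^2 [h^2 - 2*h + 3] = 2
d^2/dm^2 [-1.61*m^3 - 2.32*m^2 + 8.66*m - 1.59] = -9.66*m - 4.64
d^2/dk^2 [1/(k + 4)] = 2/(k + 4)^3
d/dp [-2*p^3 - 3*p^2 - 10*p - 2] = -6*p^2 - 6*p - 10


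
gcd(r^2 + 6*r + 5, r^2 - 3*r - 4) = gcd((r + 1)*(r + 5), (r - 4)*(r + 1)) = r + 1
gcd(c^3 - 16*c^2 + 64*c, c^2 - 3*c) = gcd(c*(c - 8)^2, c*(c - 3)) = c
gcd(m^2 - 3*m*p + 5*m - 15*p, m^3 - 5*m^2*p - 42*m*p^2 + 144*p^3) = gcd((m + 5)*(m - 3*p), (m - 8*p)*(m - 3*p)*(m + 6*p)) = -m + 3*p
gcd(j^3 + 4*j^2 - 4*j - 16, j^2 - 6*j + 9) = 1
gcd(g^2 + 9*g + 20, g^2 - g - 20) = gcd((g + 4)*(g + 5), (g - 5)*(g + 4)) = g + 4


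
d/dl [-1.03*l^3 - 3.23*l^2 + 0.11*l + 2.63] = -3.09*l^2 - 6.46*l + 0.11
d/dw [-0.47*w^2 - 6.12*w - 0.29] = -0.94*w - 6.12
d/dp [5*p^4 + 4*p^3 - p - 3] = 20*p^3 + 12*p^2 - 1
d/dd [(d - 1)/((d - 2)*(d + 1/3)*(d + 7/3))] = 9*(-18*d^3 + 21*d^2 + 12*d - 55)/(81*d^6 + 108*d^5 - 702*d^4 - 744*d^3 + 1513*d^2 + 1148*d + 196)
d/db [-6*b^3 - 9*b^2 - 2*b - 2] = -18*b^2 - 18*b - 2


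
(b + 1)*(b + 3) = b^2 + 4*b + 3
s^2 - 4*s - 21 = (s - 7)*(s + 3)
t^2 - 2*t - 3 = (t - 3)*(t + 1)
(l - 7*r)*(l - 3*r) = l^2 - 10*l*r + 21*r^2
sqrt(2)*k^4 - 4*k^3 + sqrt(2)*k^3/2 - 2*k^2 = k^2*(k - 2*sqrt(2))*(sqrt(2)*k + sqrt(2)/2)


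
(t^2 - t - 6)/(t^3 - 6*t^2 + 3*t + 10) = (t^2 - t - 6)/(t^3 - 6*t^2 + 3*t + 10)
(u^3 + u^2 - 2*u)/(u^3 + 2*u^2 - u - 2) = u/(u + 1)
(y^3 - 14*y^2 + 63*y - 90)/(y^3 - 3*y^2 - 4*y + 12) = (y^2 - 11*y + 30)/(y^2 - 4)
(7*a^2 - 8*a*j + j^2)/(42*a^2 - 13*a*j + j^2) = (a - j)/(6*a - j)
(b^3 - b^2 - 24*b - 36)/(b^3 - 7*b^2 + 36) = (b + 3)/(b - 3)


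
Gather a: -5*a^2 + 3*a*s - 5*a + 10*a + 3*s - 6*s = -5*a^2 + a*(3*s + 5) - 3*s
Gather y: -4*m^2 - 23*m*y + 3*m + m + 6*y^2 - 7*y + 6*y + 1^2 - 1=-4*m^2 + 4*m + 6*y^2 + y*(-23*m - 1)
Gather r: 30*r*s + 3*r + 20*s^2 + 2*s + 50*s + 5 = r*(30*s + 3) + 20*s^2 + 52*s + 5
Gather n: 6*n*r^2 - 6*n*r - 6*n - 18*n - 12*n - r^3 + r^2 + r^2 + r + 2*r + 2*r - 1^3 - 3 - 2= n*(6*r^2 - 6*r - 36) - r^3 + 2*r^2 + 5*r - 6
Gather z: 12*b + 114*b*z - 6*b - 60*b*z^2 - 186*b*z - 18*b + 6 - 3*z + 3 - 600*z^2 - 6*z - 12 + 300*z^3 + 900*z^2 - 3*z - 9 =-12*b + 300*z^3 + z^2*(300 - 60*b) + z*(-72*b - 12) - 12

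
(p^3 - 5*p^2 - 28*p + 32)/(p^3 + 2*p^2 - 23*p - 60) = (p^2 - 9*p + 8)/(p^2 - 2*p - 15)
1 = 1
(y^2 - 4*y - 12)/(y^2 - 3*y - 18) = (y + 2)/(y + 3)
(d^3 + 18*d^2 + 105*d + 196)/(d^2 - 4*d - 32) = (d^2 + 14*d + 49)/(d - 8)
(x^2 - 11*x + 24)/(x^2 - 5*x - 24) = (x - 3)/(x + 3)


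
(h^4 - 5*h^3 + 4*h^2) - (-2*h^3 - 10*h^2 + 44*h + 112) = h^4 - 3*h^3 + 14*h^2 - 44*h - 112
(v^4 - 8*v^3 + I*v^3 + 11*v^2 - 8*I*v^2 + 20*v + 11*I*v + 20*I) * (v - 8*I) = v^5 - 8*v^4 - 7*I*v^4 + 19*v^3 + 56*I*v^3 - 44*v^2 - 77*I*v^2 + 88*v - 140*I*v + 160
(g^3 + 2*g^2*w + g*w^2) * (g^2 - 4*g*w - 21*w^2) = g^5 - 2*g^4*w - 28*g^3*w^2 - 46*g^2*w^3 - 21*g*w^4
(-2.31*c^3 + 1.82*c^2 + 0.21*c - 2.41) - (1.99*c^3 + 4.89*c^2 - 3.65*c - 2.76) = -4.3*c^3 - 3.07*c^2 + 3.86*c + 0.35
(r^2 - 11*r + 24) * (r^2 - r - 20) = r^4 - 12*r^3 + 15*r^2 + 196*r - 480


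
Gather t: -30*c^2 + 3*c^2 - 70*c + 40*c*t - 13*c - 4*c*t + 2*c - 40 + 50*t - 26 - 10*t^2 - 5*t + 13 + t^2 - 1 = -27*c^2 - 81*c - 9*t^2 + t*(36*c + 45) - 54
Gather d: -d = -d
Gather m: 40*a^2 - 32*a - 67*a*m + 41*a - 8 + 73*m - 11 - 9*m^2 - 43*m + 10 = 40*a^2 + 9*a - 9*m^2 + m*(30 - 67*a) - 9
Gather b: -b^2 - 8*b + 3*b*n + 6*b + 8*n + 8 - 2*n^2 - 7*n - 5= -b^2 + b*(3*n - 2) - 2*n^2 + n + 3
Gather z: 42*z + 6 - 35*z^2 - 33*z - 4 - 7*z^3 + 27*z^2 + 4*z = -7*z^3 - 8*z^2 + 13*z + 2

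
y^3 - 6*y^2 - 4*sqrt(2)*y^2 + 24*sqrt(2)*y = y*(y - 6)*(y - 4*sqrt(2))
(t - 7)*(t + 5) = t^2 - 2*t - 35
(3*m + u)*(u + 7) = 3*m*u + 21*m + u^2 + 7*u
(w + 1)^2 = w^2 + 2*w + 1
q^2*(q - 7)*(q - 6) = q^4 - 13*q^3 + 42*q^2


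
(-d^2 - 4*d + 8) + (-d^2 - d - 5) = -2*d^2 - 5*d + 3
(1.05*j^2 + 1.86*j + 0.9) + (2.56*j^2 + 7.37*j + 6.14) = 3.61*j^2 + 9.23*j + 7.04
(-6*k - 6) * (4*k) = -24*k^2 - 24*k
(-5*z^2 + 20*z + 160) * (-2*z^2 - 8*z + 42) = 10*z^4 - 690*z^2 - 440*z + 6720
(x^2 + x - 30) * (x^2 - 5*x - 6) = x^4 - 4*x^3 - 41*x^2 + 144*x + 180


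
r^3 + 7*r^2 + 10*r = r*(r + 2)*(r + 5)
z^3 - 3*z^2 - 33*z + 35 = (z - 7)*(z - 1)*(z + 5)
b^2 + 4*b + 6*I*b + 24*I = (b + 4)*(b + 6*I)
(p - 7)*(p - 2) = p^2 - 9*p + 14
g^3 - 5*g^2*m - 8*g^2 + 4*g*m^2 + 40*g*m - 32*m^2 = (g - 8)*(g - 4*m)*(g - m)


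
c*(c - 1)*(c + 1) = c^3 - c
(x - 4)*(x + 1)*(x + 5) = x^3 + 2*x^2 - 19*x - 20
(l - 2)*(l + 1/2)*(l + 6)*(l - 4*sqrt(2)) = l^4 - 4*sqrt(2)*l^3 + 9*l^3/2 - 18*sqrt(2)*l^2 - 10*l^2 - 6*l + 40*sqrt(2)*l + 24*sqrt(2)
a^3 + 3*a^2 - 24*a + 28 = (a - 2)^2*(a + 7)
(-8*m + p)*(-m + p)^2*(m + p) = -8*m^4 + 9*m^3*p + 7*m^2*p^2 - 9*m*p^3 + p^4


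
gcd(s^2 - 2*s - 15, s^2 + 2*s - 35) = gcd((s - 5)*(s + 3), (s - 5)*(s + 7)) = s - 5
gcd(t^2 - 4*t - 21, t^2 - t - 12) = t + 3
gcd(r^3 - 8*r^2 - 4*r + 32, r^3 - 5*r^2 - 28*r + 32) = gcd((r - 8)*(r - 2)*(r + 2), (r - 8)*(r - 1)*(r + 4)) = r - 8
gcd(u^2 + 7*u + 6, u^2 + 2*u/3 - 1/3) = u + 1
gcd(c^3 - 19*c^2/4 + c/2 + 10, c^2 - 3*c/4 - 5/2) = c^2 - 3*c/4 - 5/2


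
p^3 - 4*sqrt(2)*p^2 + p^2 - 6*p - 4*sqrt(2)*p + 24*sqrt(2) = (p - 2)*(p + 3)*(p - 4*sqrt(2))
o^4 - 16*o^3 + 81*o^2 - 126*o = o*(o - 7)*(o - 6)*(o - 3)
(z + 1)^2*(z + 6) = z^3 + 8*z^2 + 13*z + 6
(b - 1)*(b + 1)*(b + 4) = b^3 + 4*b^2 - b - 4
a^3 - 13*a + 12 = (a - 3)*(a - 1)*(a + 4)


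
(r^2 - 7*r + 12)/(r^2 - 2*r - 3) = (r - 4)/(r + 1)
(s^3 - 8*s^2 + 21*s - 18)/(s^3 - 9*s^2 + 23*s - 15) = (s^2 - 5*s + 6)/(s^2 - 6*s + 5)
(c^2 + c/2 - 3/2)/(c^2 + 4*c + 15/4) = 2*(c - 1)/(2*c + 5)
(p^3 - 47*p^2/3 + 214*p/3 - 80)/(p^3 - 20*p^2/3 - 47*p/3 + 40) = (p - 6)/(p + 3)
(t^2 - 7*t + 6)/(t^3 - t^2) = (t - 6)/t^2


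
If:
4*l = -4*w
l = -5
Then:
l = -5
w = 5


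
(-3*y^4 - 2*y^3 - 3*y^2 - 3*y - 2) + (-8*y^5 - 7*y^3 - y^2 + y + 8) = -8*y^5 - 3*y^4 - 9*y^3 - 4*y^2 - 2*y + 6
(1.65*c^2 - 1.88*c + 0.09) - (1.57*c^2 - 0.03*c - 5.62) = 0.0799999999999998*c^2 - 1.85*c + 5.71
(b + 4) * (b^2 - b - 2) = b^3 + 3*b^2 - 6*b - 8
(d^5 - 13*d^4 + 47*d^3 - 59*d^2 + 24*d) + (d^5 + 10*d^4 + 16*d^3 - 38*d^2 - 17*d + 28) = 2*d^5 - 3*d^4 + 63*d^3 - 97*d^2 + 7*d + 28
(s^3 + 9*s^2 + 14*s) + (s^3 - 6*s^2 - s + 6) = 2*s^3 + 3*s^2 + 13*s + 6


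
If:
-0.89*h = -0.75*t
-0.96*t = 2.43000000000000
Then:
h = -2.13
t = -2.53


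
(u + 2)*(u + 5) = u^2 + 7*u + 10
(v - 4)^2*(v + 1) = v^3 - 7*v^2 + 8*v + 16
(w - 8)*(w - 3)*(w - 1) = w^3 - 12*w^2 + 35*w - 24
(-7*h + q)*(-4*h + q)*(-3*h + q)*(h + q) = -84*h^4 - 23*h^3*q + 47*h^2*q^2 - 13*h*q^3 + q^4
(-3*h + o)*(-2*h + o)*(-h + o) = -6*h^3 + 11*h^2*o - 6*h*o^2 + o^3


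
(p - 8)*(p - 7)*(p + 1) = p^3 - 14*p^2 + 41*p + 56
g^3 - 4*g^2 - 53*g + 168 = (g - 8)*(g - 3)*(g + 7)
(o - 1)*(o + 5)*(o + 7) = o^3 + 11*o^2 + 23*o - 35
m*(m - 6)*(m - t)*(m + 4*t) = m^4 + 3*m^3*t - 6*m^3 - 4*m^2*t^2 - 18*m^2*t + 24*m*t^2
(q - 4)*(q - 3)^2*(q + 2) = q^4 - 8*q^3 + 13*q^2 + 30*q - 72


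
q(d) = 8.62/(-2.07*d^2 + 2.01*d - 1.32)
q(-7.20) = -0.07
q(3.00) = -0.62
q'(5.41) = 0.07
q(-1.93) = -0.67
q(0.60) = -10.03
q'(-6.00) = -0.03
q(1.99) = -1.56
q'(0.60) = 5.53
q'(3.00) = 0.46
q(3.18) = -0.54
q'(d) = 8.62*(4.14*d - 2.01)/(-2.07*d^2 + 2.01*d - 1.32)^2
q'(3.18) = 0.38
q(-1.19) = -1.30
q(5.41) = -0.17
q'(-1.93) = -0.52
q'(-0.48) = -4.52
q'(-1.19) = -1.35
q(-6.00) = -0.10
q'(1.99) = 1.76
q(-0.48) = -3.12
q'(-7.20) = -0.02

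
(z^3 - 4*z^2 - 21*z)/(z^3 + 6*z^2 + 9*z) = (z - 7)/(z + 3)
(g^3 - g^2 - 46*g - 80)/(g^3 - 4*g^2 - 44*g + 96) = (g^2 + 7*g + 10)/(g^2 + 4*g - 12)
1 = 1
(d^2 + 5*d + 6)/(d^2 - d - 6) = (d + 3)/(d - 3)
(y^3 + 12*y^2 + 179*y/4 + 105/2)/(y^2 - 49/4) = (2*y^2 + 17*y + 30)/(2*y - 7)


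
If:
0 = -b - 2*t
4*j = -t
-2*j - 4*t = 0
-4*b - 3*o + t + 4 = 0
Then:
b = 0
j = 0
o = 4/3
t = 0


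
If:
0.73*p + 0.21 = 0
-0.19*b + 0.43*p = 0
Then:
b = -0.65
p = -0.29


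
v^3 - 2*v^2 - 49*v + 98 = (v - 7)*(v - 2)*(v + 7)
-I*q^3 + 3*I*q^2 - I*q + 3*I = (q - 3)*(q - I)*(-I*q + 1)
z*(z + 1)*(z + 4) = z^3 + 5*z^2 + 4*z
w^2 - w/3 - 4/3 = (w - 4/3)*(w + 1)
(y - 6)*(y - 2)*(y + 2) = y^3 - 6*y^2 - 4*y + 24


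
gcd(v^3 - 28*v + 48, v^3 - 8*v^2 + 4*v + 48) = v - 4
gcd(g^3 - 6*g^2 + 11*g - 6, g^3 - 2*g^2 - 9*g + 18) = g^2 - 5*g + 6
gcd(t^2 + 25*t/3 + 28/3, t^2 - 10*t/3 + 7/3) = 1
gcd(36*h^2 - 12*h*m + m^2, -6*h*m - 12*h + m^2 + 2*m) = 6*h - m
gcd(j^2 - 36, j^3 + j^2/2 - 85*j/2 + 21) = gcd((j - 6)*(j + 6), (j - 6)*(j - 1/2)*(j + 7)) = j - 6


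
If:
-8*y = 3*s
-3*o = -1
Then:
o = 1/3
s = -8*y/3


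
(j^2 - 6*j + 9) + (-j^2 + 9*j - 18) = 3*j - 9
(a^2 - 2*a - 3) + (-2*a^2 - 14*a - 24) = -a^2 - 16*a - 27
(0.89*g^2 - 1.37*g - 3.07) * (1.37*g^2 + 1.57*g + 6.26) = 1.2193*g^4 - 0.4796*g^3 - 0.7854*g^2 - 13.3961*g - 19.2182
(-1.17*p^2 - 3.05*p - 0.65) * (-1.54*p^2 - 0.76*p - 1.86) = 1.8018*p^4 + 5.5862*p^3 + 5.4952*p^2 + 6.167*p + 1.209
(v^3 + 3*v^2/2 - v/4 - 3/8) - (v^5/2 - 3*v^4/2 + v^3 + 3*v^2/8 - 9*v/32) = -v^5/2 + 3*v^4/2 + 9*v^2/8 + v/32 - 3/8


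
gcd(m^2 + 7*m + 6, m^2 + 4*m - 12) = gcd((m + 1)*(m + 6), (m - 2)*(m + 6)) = m + 6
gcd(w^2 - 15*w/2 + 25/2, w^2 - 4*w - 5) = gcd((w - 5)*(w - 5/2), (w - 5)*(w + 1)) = w - 5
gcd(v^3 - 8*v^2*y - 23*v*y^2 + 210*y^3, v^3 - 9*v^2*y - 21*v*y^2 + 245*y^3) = -v^2 + 2*v*y + 35*y^2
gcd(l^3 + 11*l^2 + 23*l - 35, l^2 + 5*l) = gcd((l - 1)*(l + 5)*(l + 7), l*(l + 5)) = l + 5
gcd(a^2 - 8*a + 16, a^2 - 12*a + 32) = a - 4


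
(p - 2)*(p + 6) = p^2 + 4*p - 12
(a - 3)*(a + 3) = a^2 - 9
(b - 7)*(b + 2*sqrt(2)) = b^2 - 7*b + 2*sqrt(2)*b - 14*sqrt(2)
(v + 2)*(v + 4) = v^2 + 6*v + 8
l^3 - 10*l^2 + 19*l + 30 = (l - 6)*(l - 5)*(l + 1)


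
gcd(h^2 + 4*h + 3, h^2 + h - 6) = h + 3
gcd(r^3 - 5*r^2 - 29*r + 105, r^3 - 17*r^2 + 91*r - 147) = r^2 - 10*r + 21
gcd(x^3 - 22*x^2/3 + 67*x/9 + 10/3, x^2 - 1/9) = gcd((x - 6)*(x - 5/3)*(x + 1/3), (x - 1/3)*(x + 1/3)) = x + 1/3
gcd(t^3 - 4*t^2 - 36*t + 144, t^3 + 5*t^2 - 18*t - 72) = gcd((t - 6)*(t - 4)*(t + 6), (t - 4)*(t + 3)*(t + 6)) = t^2 + 2*t - 24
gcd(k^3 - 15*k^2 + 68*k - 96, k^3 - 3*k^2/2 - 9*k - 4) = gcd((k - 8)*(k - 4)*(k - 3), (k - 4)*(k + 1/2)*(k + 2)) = k - 4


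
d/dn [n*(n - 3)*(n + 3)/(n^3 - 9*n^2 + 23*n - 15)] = (-9*n^2 + 10*n + 15)/(n^4 - 12*n^3 + 46*n^2 - 60*n + 25)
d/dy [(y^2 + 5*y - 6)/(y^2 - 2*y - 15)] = (-7*y^2 - 18*y - 87)/(y^4 - 4*y^3 - 26*y^2 + 60*y + 225)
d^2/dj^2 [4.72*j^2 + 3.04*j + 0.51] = 9.44000000000000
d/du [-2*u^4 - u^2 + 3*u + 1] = -8*u^3 - 2*u + 3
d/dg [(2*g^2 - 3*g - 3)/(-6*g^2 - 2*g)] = (-11*g^2 - 18*g - 3)/(2*g^2*(9*g^2 + 6*g + 1))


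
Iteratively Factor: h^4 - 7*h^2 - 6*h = (h)*(h^3 - 7*h - 6) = h*(h + 2)*(h^2 - 2*h - 3) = h*(h - 3)*(h + 2)*(h + 1)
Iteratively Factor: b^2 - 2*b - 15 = (b + 3)*(b - 5)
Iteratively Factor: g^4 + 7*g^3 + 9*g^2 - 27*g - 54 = (g + 3)*(g^3 + 4*g^2 - 3*g - 18) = (g + 3)^2*(g^2 + g - 6) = (g + 3)^3*(g - 2)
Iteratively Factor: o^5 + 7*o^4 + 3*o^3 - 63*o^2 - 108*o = (o + 4)*(o^4 + 3*o^3 - 9*o^2 - 27*o) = (o - 3)*(o + 4)*(o^3 + 6*o^2 + 9*o) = (o - 3)*(o + 3)*(o + 4)*(o^2 + 3*o) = o*(o - 3)*(o + 3)*(o + 4)*(o + 3)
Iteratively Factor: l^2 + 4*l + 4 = (l + 2)*(l + 2)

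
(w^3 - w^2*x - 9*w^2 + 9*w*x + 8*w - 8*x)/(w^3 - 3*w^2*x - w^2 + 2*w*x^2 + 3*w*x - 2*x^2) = (8 - w)/(-w + 2*x)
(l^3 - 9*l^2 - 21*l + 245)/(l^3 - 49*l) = (l^2 - 2*l - 35)/(l*(l + 7))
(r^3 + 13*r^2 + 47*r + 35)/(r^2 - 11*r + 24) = (r^3 + 13*r^2 + 47*r + 35)/(r^2 - 11*r + 24)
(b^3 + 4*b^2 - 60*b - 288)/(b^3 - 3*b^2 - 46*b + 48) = (b + 6)/(b - 1)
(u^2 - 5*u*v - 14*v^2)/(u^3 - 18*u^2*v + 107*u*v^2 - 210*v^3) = (u + 2*v)/(u^2 - 11*u*v + 30*v^2)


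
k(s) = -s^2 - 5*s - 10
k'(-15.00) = 25.00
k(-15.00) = -160.00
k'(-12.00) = 19.00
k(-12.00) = -94.00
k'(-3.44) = 1.88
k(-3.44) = -4.63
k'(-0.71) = -3.58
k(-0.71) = -6.95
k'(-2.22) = -0.56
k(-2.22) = -3.83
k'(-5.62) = 6.24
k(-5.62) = -13.48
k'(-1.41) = -2.18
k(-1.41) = -4.94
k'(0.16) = -5.32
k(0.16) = -10.83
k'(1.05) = -7.10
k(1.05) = -16.35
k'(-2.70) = 0.40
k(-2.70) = -3.79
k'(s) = -2*s - 5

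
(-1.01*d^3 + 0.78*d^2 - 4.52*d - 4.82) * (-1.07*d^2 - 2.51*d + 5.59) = 1.0807*d^5 + 1.7005*d^4 - 2.7673*d^3 + 20.8628*d^2 - 13.1686*d - 26.9438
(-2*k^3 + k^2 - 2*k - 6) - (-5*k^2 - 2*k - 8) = -2*k^3 + 6*k^2 + 2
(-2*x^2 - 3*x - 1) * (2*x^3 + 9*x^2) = -4*x^5 - 24*x^4 - 29*x^3 - 9*x^2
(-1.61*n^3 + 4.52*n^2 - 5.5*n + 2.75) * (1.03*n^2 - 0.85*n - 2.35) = -1.6583*n^5 + 6.0241*n^4 - 5.7235*n^3 - 3.1145*n^2 + 10.5875*n - 6.4625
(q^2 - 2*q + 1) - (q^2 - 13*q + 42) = 11*q - 41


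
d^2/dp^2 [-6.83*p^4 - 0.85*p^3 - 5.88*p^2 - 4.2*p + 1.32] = -81.96*p^2 - 5.1*p - 11.76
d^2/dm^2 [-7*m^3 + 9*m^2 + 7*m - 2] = 18 - 42*m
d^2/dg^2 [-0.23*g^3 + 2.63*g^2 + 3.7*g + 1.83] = 5.26 - 1.38*g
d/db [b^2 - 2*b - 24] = 2*b - 2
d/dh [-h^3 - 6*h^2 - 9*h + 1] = -3*h^2 - 12*h - 9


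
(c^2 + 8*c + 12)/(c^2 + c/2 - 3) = 2*(c + 6)/(2*c - 3)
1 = 1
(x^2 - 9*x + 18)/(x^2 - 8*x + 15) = (x - 6)/(x - 5)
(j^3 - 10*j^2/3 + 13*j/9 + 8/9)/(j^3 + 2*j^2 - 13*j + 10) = (9*j^2 - 21*j - 8)/(9*(j^2 + 3*j - 10))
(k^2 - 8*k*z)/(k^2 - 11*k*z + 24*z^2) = k/(k - 3*z)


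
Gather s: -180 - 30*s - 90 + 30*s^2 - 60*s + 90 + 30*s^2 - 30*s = 60*s^2 - 120*s - 180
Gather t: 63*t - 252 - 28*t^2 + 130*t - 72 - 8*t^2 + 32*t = -36*t^2 + 225*t - 324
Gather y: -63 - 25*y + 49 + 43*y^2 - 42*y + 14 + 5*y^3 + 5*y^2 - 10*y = 5*y^3 + 48*y^2 - 77*y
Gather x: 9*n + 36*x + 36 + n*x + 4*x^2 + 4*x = 9*n + 4*x^2 + x*(n + 40) + 36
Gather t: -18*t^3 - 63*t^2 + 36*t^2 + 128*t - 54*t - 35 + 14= -18*t^3 - 27*t^2 + 74*t - 21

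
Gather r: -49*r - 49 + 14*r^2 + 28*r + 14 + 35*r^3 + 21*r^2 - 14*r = 35*r^3 + 35*r^2 - 35*r - 35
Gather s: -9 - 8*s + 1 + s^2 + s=s^2 - 7*s - 8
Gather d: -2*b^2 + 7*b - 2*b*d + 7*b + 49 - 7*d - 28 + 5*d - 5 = -2*b^2 + 14*b + d*(-2*b - 2) + 16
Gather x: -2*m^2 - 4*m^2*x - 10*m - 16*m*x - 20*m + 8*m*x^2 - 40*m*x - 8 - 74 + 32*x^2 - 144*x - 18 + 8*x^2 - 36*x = -2*m^2 - 30*m + x^2*(8*m + 40) + x*(-4*m^2 - 56*m - 180) - 100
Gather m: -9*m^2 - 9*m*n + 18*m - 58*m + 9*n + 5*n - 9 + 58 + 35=-9*m^2 + m*(-9*n - 40) + 14*n + 84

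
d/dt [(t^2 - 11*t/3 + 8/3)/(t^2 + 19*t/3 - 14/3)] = 2*(45*t^2 - 66*t + 1)/(9*t^4 + 114*t^3 + 277*t^2 - 532*t + 196)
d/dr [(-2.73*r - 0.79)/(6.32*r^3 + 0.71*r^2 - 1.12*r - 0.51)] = (34.5072*r^3 + 16.9167*r^2 + 1.1218*r + 0.5075)/(39.9424*r^6 + 8.9744*r^5 - 13.6527*r^4 - 8.0368*r^3 + 0.5302*r^2 + 1.1424*r + 0.2601)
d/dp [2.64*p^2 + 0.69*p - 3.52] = 5.28*p + 0.69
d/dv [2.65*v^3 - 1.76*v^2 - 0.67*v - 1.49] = 7.95*v^2 - 3.52*v - 0.67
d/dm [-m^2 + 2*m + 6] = 2 - 2*m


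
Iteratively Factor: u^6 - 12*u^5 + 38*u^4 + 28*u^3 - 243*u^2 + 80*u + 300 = (u - 5)*(u^5 - 7*u^4 + 3*u^3 + 43*u^2 - 28*u - 60) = (u - 5)*(u - 2)*(u^4 - 5*u^3 - 7*u^2 + 29*u + 30) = (u - 5)*(u - 2)*(u + 2)*(u^3 - 7*u^2 + 7*u + 15) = (u - 5)*(u - 2)*(u + 1)*(u + 2)*(u^2 - 8*u + 15) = (u - 5)^2*(u - 2)*(u + 1)*(u + 2)*(u - 3)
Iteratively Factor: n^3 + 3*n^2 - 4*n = (n + 4)*(n^2 - n) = (n - 1)*(n + 4)*(n)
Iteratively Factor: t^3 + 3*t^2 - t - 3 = (t + 3)*(t^2 - 1) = (t - 1)*(t + 3)*(t + 1)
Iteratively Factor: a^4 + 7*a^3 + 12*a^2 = (a)*(a^3 + 7*a^2 + 12*a) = a*(a + 4)*(a^2 + 3*a) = a^2*(a + 4)*(a + 3)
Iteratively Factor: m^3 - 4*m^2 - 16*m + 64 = (m - 4)*(m^2 - 16) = (m - 4)^2*(m + 4)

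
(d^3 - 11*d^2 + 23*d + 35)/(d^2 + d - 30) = (d^2 - 6*d - 7)/(d + 6)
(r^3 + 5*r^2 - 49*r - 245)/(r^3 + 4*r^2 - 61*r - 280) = (r - 7)/(r - 8)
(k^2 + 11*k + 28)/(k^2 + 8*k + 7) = (k + 4)/(k + 1)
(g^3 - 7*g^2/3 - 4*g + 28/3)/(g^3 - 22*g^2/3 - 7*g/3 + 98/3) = (g - 2)/(g - 7)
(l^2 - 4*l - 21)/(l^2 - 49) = (l + 3)/(l + 7)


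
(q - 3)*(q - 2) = q^2 - 5*q + 6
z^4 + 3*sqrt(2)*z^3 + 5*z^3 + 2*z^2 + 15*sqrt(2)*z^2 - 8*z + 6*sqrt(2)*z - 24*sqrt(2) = (z - 1)*(z + 2)*(z + 4)*(z + 3*sqrt(2))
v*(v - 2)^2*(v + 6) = v^4 + 2*v^3 - 20*v^2 + 24*v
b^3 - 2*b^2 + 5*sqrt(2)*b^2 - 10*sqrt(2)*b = b*(b - 2)*(b + 5*sqrt(2))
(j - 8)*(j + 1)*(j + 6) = j^3 - j^2 - 50*j - 48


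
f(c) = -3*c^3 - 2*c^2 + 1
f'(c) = -9*c^2 - 4*c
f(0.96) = -3.50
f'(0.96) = -12.13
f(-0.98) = 1.90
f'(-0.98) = -4.72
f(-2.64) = 42.26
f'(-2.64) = -52.17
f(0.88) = -2.59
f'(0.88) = -10.49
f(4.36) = -285.66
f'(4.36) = -188.53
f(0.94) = -3.26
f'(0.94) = -11.71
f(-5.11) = 349.07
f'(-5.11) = -214.57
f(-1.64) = 8.85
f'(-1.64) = -17.65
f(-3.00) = 64.00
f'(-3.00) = -69.00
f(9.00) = -2348.00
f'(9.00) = -765.00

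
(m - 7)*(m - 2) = m^2 - 9*m + 14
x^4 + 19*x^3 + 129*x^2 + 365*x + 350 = (x + 2)*(x + 5)^2*(x + 7)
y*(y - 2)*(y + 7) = y^3 + 5*y^2 - 14*y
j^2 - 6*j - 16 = (j - 8)*(j + 2)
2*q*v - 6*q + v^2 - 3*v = (2*q + v)*(v - 3)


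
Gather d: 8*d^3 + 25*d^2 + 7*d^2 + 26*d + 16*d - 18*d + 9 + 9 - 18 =8*d^3 + 32*d^2 + 24*d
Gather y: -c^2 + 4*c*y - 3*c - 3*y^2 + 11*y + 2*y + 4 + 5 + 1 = -c^2 - 3*c - 3*y^2 + y*(4*c + 13) + 10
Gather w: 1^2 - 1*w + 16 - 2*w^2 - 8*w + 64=-2*w^2 - 9*w + 81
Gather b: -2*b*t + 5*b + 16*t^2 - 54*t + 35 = b*(5 - 2*t) + 16*t^2 - 54*t + 35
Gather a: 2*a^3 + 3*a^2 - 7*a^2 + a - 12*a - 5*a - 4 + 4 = 2*a^3 - 4*a^2 - 16*a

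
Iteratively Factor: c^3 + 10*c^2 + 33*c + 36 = (c + 3)*(c^2 + 7*c + 12) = (c + 3)^2*(c + 4)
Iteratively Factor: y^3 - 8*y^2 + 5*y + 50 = (y - 5)*(y^2 - 3*y - 10) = (y - 5)*(y + 2)*(y - 5)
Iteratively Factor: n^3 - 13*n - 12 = (n + 1)*(n^2 - n - 12) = (n - 4)*(n + 1)*(n + 3)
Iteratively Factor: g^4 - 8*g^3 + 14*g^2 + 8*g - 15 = (g - 3)*(g^3 - 5*g^2 - g + 5) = (g - 3)*(g - 1)*(g^2 - 4*g - 5) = (g - 5)*(g - 3)*(g - 1)*(g + 1)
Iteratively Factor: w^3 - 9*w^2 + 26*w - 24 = (w - 2)*(w^2 - 7*w + 12) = (w - 3)*(w - 2)*(w - 4)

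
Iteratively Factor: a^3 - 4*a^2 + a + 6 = (a - 2)*(a^2 - 2*a - 3) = (a - 2)*(a + 1)*(a - 3)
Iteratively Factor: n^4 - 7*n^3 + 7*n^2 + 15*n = (n + 1)*(n^3 - 8*n^2 + 15*n) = n*(n + 1)*(n^2 - 8*n + 15) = n*(n - 5)*(n + 1)*(n - 3)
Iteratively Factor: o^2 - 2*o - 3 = (o + 1)*(o - 3)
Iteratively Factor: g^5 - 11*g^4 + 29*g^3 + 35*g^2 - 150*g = (g - 5)*(g^4 - 6*g^3 - g^2 + 30*g) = (g - 5)^2*(g^3 - g^2 - 6*g) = (g - 5)^2*(g - 3)*(g^2 + 2*g) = (g - 5)^2*(g - 3)*(g + 2)*(g)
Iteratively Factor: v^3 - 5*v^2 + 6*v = (v)*(v^2 - 5*v + 6) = v*(v - 3)*(v - 2)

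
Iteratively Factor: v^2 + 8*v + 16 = (v + 4)*(v + 4)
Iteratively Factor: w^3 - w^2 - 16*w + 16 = (w - 4)*(w^2 + 3*w - 4) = (w - 4)*(w - 1)*(w + 4)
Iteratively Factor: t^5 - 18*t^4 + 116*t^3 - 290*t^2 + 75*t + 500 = (t - 5)*(t^4 - 13*t^3 + 51*t^2 - 35*t - 100) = (t - 5)^2*(t^3 - 8*t^2 + 11*t + 20) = (t - 5)^2*(t - 4)*(t^2 - 4*t - 5) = (t - 5)^3*(t - 4)*(t + 1)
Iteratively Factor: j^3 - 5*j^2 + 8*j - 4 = (j - 2)*(j^2 - 3*j + 2) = (j - 2)*(j - 1)*(j - 2)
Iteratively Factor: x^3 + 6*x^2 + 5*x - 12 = (x - 1)*(x^2 + 7*x + 12) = (x - 1)*(x + 3)*(x + 4)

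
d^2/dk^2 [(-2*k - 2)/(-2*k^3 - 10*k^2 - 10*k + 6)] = 2*((k + 1)*(3*k^2 + 10*k + 5)^2 - (3*k^2 + 10*k + (k + 1)*(3*k + 5) + 5)*(k^3 + 5*k^2 + 5*k - 3))/(k^3 + 5*k^2 + 5*k - 3)^3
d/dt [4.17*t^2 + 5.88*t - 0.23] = 8.34*t + 5.88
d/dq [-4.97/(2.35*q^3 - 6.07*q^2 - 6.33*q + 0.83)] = (35.0385*q^2 - 60.3358*q - 31.4601)/(2.35*q^3 - 6.07*q^2 - 6.33*q + 0.83)^2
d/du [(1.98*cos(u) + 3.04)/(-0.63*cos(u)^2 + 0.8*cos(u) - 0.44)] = (-1.2474*cos(u)^2 - 3.8304*cos(u) + 3.3032)*sin(u)/(0.3969*cos(u)^4 - 1.008*cos(u)^3 + 1.1944*cos(u)^2 - 0.704*cos(u) + 0.1936)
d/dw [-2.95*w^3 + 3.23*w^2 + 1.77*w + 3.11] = -8.85*w^2 + 6.46*w + 1.77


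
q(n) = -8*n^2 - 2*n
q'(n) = -16*n - 2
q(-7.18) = -398.06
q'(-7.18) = 112.88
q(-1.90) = -25.08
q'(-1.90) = 28.40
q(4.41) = -164.40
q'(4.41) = -72.56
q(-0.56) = -1.39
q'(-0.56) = 6.96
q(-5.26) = -210.82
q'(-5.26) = 82.16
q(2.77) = -66.92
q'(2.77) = -46.32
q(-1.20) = -9.12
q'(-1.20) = 17.20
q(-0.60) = -1.68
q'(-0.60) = 7.60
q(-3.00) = -66.00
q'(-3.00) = 46.00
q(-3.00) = -66.00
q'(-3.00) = 46.00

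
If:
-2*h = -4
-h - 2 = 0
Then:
No Solution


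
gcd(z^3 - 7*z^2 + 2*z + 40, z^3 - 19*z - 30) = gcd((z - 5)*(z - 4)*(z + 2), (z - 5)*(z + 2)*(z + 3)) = z^2 - 3*z - 10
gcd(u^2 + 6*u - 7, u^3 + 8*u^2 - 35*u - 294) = u + 7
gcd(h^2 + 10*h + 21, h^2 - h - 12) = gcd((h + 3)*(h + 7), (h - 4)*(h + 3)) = h + 3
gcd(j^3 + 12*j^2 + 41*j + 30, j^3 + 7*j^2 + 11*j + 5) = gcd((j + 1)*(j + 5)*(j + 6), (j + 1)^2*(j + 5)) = j^2 + 6*j + 5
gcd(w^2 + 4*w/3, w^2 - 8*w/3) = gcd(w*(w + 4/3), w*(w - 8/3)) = w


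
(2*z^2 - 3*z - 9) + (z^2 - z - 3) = 3*z^2 - 4*z - 12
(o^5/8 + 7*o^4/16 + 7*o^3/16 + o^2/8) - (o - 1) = o^5/8 + 7*o^4/16 + 7*o^3/16 + o^2/8 - o + 1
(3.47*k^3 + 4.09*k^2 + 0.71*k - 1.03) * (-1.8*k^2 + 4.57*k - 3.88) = -6.246*k^5 + 8.4959*k^4 + 3.9497*k^3 - 10.7705*k^2 - 7.4619*k + 3.9964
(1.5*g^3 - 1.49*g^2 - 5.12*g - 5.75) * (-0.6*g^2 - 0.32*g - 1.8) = -0.9*g^5 + 0.414*g^4 + 0.8488*g^3 + 7.7704*g^2 + 11.056*g + 10.35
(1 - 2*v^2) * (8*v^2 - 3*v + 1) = -16*v^4 + 6*v^3 + 6*v^2 - 3*v + 1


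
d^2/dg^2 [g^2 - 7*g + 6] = 2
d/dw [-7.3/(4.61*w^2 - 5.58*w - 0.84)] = (67.306*w - 40.734)/(-4.61*w^2 + 5.58*w + 0.84)^2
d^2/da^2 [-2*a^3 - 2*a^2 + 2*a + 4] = -12*a - 4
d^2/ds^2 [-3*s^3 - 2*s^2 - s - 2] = -18*s - 4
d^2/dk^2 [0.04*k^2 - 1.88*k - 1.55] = 0.0800000000000000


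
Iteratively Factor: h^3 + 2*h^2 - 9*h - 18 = (h + 3)*(h^2 - h - 6) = (h + 2)*(h + 3)*(h - 3)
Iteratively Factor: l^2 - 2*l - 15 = (l - 5)*(l + 3)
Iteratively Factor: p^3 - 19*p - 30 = (p - 5)*(p^2 + 5*p + 6) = (p - 5)*(p + 3)*(p + 2)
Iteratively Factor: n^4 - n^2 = (n + 1)*(n^3 - n^2) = n*(n + 1)*(n^2 - n) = n*(n - 1)*(n + 1)*(n)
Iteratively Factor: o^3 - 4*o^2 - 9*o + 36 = (o - 3)*(o^2 - o - 12) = (o - 3)*(o + 3)*(o - 4)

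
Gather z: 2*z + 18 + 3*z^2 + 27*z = 3*z^2 + 29*z + 18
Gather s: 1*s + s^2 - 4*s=s^2 - 3*s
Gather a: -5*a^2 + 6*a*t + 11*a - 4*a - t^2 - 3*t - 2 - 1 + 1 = -5*a^2 + a*(6*t + 7) - t^2 - 3*t - 2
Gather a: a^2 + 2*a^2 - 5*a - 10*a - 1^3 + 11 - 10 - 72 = 3*a^2 - 15*a - 72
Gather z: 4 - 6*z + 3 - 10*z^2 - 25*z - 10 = -10*z^2 - 31*z - 3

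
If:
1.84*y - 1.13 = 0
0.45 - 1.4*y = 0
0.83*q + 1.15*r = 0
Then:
No Solution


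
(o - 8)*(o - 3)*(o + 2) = o^3 - 9*o^2 + 2*o + 48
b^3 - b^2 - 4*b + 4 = (b - 2)*(b - 1)*(b + 2)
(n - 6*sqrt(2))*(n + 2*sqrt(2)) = n^2 - 4*sqrt(2)*n - 24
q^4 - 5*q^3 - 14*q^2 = q^2*(q - 7)*(q + 2)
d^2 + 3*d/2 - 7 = (d - 2)*(d + 7/2)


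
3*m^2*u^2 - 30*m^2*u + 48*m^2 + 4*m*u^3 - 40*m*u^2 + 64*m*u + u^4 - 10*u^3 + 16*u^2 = (m + u)*(3*m + u)*(u - 8)*(u - 2)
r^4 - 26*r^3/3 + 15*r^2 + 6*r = r*(r - 6)*(r - 3)*(r + 1/3)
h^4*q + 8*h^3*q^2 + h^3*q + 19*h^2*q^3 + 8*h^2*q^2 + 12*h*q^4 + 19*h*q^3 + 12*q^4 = (h + q)*(h + 3*q)*(h + 4*q)*(h*q + q)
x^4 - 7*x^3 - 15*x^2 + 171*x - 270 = (x - 6)*(x - 3)^2*(x + 5)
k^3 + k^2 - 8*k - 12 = (k - 3)*(k + 2)^2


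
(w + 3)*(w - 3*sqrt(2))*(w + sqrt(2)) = w^3 - 2*sqrt(2)*w^2 + 3*w^2 - 6*sqrt(2)*w - 6*w - 18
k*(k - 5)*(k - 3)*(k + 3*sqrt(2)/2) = k^4 - 8*k^3 + 3*sqrt(2)*k^3/2 - 12*sqrt(2)*k^2 + 15*k^2 + 45*sqrt(2)*k/2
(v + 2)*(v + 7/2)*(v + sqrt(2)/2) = v^3 + sqrt(2)*v^2/2 + 11*v^2/2 + 11*sqrt(2)*v/4 + 7*v + 7*sqrt(2)/2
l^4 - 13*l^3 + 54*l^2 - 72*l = l*(l - 6)*(l - 4)*(l - 3)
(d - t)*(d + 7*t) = d^2 + 6*d*t - 7*t^2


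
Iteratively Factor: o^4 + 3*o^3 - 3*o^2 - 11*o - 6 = (o + 3)*(o^3 - 3*o - 2) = (o + 1)*(o + 3)*(o^2 - o - 2) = (o + 1)^2*(o + 3)*(o - 2)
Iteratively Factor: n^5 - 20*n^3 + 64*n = (n + 4)*(n^4 - 4*n^3 - 4*n^2 + 16*n) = (n - 4)*(n + 4)*(n^3 - 4*n) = n*(n - 4)*(n + 4)*(n^2 - 4) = n*(n - 4)*(n - 2)*(n + 4)*(n + 2)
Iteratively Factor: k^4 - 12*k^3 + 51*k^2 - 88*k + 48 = (k - 1)*(k^3 - 11*k^2 + 40*k - 48) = (k - 4)*(k - 1)*(k^2 - 7*k + 12) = (k - 4)^2*(k - 1)*(k - 3)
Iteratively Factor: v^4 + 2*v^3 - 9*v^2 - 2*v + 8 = (v + 4)*(v^3 - 2*v^2 - v + 2) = (v + 1)*(v + 4)*(v^2 - 3*v + 2) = (v - 1)*(v + 1)*(v + 4)*(v - 2)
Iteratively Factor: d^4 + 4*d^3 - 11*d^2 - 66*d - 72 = (d - 4)*(d^3 + 8*d^2 + 21*d + 18) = (d - 4)*(d + 3)*(d^2 + 5*d + 6) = (d - 4)*(d + 3)^2*(d + 2)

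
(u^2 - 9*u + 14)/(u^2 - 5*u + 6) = (u - 7)/(u - 3)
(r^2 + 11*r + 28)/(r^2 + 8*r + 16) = (r + 7)/(r + 4)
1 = 1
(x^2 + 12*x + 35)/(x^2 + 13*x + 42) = (x + 5)/(x + 6)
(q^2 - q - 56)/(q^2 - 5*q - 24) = (q + 7)/(q + 3)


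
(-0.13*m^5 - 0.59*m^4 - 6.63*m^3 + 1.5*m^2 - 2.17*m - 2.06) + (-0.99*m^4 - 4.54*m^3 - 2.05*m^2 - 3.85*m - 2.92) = -0.13*m^5 - 1.58*m^4 - 11.17*m^3 - 0.55*m^2 - 6.02*m - 4.98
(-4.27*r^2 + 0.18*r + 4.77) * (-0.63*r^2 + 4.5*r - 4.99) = 2.6901*r^4 - 19.3284*r^3 + 19.1122*r^2 + 20.5668*r - 23.8023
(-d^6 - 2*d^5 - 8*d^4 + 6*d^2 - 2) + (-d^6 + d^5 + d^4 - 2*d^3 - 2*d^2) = -2*d^6 - d^5 - 7*d^4 - 2*d^3 + 4*d^2 - 2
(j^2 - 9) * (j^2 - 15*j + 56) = j^4 - 15*j^3 + 47*j^2 + 135*j - 504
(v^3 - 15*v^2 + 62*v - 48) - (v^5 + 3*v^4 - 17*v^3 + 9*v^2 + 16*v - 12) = -v^5 - 3*v^4 + 18*v^3 - 24*v^2 + 46*v - 36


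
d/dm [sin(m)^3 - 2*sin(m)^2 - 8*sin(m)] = (3*sin(m)^2 - 4*sin(m) - 8)*cos(m)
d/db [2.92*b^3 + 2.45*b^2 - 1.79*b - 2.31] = 8.76*b^2 + 4.9*b - 1.79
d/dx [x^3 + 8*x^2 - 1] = x*(3*x + 16)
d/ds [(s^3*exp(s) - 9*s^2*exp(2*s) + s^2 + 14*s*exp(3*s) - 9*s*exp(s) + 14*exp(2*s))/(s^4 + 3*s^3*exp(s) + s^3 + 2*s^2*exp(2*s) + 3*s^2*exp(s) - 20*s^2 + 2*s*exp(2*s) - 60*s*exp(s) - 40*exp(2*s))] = (-(s^3*exp(s) - 9*s^2*exp(2*s) + s^2 + 14*s*exp(3*s) - 9*s*exp(s) + 14*exp(2*s))*(3*s^3*exp(s) + 4*s^3 + 4*s^2*exp(2*s) + 12*s^2*exp(s) + 3*s^2 + 8*s*exp(2*s) - 54*s*exp(s) - 40*s - 78*exp(2*s) - 60*exp(s)) + (s^4 + 3*s^3*exp(s) + s^3 + 2*s^2*exp(2*s) + 3*s^2*exp(s) - 20*s^2 + 2*s*exp(2*s) - 60*s*exp(s) - 40*exp(2*s))*(s^3*exp(s) - 18*s^2*exp(2*s) + 3*s^2*exp(s) + 42*s*exp(3*s) - 18*s*exp(2*s) - 9*s*exp(s) + 2*s + 14*exp(3*s) + 28*exp(2*s) - 9*exp(s)))/(s^4 + 3*s^3*exp(s) + s^3 + 2*s^2*exp(2*s) + 3*s^2*exp(s) - 20*s^2 + 2*s*exp(2*s) - 60*s*exp(s) - 40*exp(2*s))^2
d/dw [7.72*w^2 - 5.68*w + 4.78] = 15.44*w - 5.68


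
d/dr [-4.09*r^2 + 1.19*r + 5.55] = 1.19 - 8.18*r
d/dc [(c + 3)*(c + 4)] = 2*c + 7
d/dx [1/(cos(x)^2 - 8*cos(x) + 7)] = 2*(cos(x) - 4)*sin(x)/(cos(x)^2 - 8*cos(x) + 7)^2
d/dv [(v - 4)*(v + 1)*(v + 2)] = 3*v^2 - 2*v - 10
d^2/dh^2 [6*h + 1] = 0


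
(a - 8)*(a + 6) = a^2 - 2*a - 48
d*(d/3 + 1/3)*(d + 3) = d^3/3 + 4*d^2/3 + d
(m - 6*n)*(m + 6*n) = m^2 - 36*n^2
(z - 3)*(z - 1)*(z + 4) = z^3 - 13*z + 12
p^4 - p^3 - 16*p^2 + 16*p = p*(p - 4)*(p - 1)*(p + 4)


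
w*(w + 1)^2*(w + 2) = w^4 + 4*w^3 + 5*w^2 + 2*w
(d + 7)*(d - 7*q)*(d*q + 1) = d^3*q - 7*d^2*q^2 + 7*d^2*q + d^2 - 49*d*q^2 - 7*d*q + 7*d - 49*q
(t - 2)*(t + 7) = t^2 + 5*t - 14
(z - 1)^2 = z^2 - 2*z + 1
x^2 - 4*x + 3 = (x - 3)*(x - 1)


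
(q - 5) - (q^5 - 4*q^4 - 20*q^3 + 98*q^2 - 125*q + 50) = -q^5 + 4*q^4 + 20*q^3 - 98*q^2 + 126*q - 55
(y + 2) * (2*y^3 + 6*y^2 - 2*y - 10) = 2*y^4 + 10*y^3 + 10*y^2 - 14*y - 20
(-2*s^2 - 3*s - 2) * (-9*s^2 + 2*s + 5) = 18*s^4 + 23*s^3 + 2*s^2 - 19*s - 10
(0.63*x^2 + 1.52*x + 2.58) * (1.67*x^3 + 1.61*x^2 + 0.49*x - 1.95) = 1.0521*x^5 + 3.5527*x^4 + 7.0645*x^3 + 3.6701*x^2 - 1.6998*x - 5.031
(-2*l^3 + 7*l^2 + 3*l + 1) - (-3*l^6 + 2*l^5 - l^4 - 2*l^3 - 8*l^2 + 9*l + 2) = 3*l^6 - 2*l^5 + l^4 + 15*l^2 - 6*l - 1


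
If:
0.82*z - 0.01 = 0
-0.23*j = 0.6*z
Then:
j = -0.03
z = 0.01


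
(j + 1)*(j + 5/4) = j^2 + 9*j/4 + 5/4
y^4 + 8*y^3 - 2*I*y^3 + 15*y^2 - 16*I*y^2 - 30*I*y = y*(y + 3)*(y + 5)*(y - 2*I)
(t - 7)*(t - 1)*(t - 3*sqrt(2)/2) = t^3 - 8*t^2 - 3*sqrt(2)*t^2/2 + 7*t + 12*sqrt(2)*t - 21*sqrt(2)/2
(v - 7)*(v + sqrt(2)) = v^2 - 7*v + sqrt(2)*v - 7*sqrt(2)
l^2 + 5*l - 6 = (l - 1)*(l + 6)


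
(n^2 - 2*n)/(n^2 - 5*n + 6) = n/(n - 3)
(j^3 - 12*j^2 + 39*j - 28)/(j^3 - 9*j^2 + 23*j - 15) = (j^2 - 11*j + 28)/(j^2 - 8*j + 15)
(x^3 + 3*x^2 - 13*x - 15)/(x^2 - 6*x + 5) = (x^3 + 3*x^2 - 13*x - 15)/(x^2 - 6*x + 5)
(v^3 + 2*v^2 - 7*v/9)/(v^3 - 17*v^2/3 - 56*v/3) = (v - 1/3)/(v - 8)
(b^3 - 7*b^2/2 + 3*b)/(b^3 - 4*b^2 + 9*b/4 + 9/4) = 2*b*(b - 2)/(2*b^2 - 5*b - 3)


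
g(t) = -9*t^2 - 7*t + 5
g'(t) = -18*t - 7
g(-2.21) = -23.49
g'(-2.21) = 32.78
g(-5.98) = -274.98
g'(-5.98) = 100.64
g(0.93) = -9.29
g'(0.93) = -23.74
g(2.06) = -47.61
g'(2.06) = -44.08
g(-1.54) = -5.56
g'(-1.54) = 20.72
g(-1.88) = -13.65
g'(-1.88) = 26.84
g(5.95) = -355.27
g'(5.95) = -114.10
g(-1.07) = 2.19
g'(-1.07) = 12.26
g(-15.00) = -1915.00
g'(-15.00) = 263.00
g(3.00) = -97.00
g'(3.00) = -61.00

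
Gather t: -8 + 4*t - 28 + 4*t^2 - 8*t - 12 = 4*t^2 - 4*t - 48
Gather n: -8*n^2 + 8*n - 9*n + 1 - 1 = -8*n^2 - n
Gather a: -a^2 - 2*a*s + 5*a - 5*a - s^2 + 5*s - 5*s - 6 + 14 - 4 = -a^2 - 2*a*s - s^2 + 4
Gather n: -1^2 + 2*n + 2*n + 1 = 4*n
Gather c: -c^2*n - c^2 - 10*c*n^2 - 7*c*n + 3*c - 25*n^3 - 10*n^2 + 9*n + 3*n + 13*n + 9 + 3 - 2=c^2*(-n - 1) + c*(-10*n^2 - 7*n + 3) - 25*n^3 - 10*n^2 + 25*n + 10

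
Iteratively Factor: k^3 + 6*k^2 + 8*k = (k)*(k^2 + 6*k + 8) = k*(k + 4)*(k + 2)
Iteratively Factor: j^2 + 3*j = (j + 3)*(j)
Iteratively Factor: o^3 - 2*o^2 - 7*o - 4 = (o + 1)*(o^2 - 3*o - 4) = (o - 4)*(o + 1)*(o + 1)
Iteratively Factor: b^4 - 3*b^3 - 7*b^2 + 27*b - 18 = (b - 2)*(b^3 - b^2 - 9*b + 9) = (b - 2)*(b + 3)*(b^2 - 4*b + 3) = (b - 2)*(b - 1)*(b + 3)*(b - 3)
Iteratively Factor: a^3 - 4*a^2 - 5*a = (a - 5)*(a^2 + a) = a*(a - 5)*(a + 1)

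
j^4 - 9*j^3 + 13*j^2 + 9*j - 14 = (j - 7)*(j - 2)*(j - 1)*(j + 1)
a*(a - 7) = a^2 - 7*a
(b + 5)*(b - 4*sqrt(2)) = b^2 - 4*sqrt(2)*b + 5*b - 20*sqrt(2)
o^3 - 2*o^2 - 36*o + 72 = (o - 6)*(o - 2)*(o + 6)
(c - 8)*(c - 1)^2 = c^3 - 10*c^2 + 17*c - 8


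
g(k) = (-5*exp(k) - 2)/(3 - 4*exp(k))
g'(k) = -5*exp(k)/(3 - 4*exp(k)) + 4*(-5*exp(k) - 2)*exp(k)/(3 - 4*exp(k))^2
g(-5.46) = -0.68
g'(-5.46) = -0.01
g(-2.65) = -0.87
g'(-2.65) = -0.22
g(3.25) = 1.31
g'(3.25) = -0.06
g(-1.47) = -1.51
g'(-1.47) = -1.22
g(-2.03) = -1.07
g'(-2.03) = -0.49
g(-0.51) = -8.37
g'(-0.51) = -38.62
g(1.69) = 1.56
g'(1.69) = -0.36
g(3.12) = 1.32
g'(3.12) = -0.07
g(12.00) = 1.25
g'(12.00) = 0.00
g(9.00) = 1.25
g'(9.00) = 0.00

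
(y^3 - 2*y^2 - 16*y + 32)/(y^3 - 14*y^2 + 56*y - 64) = (y + 4)/(y - 8)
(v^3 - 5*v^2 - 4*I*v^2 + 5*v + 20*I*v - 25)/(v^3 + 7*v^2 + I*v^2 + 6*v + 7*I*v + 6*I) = (v^2 - 5*v*(1 + I) + 25*I)/(v^2 + 7*v + 6)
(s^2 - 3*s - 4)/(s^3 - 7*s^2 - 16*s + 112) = (s + 1)/(s^2 - 3*s - 28)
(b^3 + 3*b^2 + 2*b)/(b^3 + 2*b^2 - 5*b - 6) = b*(b + 2)/(b^2 + b - 6)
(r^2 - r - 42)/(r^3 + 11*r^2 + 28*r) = (r^2 - r - 42)/(r*(r^2 + 11*r + 28))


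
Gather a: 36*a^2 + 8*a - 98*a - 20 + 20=36*a^2 - 90*a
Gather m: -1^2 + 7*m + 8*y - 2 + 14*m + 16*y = 21*m + 24*y - 3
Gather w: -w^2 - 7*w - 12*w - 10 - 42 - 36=-w^2 - 19*w - 88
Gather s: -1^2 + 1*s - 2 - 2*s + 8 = 5 - s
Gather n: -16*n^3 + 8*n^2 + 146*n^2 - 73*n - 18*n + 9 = -16*n^3 + 154*n^2 - 91*n + 9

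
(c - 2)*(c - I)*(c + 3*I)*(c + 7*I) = c^4 - 2*c^3 + 9*I*c^3 - 11*c^2 - 18*I*c^2 + 22*c + 21*I*c - 42*I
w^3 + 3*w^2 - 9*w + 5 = (w - 1)^2*(w + 5)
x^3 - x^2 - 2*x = x*(x - 2)*(x + 1)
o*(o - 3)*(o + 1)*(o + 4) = o^4 + 2*o^3 - 11*o^2 - 12*o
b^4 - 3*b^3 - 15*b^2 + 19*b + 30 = (b - 5)*(b - 2)*(b + 1)*(b + 3)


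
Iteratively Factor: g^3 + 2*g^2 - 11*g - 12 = (g + 4)*(g^2 - 2*g - 3) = (g + 1)*(g + 4)*(g - 3)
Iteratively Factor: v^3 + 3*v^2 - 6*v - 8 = (v + 1)*(v^2 + 2*v - 8) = (v - 2)*(v + 1)*(v + 4)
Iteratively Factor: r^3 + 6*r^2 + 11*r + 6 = (r + 1)*(r^2 + 5*r + 6) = (r + 1)*(r + 2)*(r + 3)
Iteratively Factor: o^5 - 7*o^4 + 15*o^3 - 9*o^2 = (o - 1)*(o^4 - 6*o^3 + 9*o^2) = (o - 3)*(o - 1)*(o^3 - 3*o^2) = o*(o - 3)*(o - 1)*(o^2 - 3*o) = o^2*(o - 3)*(o - 1)*(o - 3)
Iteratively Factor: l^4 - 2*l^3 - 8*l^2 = (l - 4)*(l^3 + 2*l^2) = l*(l - 4)*(l^2 + 2*l) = l^2*(l - 4)*(l + 2)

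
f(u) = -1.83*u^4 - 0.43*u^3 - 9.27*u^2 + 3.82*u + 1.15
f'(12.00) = -13053.38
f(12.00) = -39977.81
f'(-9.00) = 5402.47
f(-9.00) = -12477.26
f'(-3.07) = 260.38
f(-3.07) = -248.06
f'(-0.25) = 8.49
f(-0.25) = -0.38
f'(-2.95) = 235.21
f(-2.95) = -218.34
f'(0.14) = 1.18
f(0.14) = 1.50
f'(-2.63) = 176.82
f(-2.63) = -152.75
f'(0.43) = -4.97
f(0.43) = 0.98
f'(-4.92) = 935.59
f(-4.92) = -1263.11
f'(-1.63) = 62.31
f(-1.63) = -40.76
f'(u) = -7.32*u^3 - 1.29*u^2 - 18.54*u + 3.82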